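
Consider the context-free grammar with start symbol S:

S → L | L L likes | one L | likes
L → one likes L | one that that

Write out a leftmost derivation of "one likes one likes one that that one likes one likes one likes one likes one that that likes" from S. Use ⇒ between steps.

S ⇒ L L likes ⇒ one likes L L likes ⇒ one likes one likes L L likes ⇒ one likes one likes one that that L likes ⇒ one likes one likes one that that one likes L likes ⇒ one likes one likes one that that one likes one likes L likes ⇒ one likes one likes one that that one likes one likes one likes L likes ⇒ one likes one likes one that that one likes one likes one likes one likes L likes ⇒ one likes one likes one that that one likes one likes one likes one likes one that that likes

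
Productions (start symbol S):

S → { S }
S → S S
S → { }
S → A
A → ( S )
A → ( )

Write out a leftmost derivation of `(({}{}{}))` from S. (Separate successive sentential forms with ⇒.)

S ⇒ A   [S → A]
A ⇒ (S)   [A → ( S )]
(S) ⇒ (A)   [S → A]
(A) ⇒ ((S))   [A → ( S )]
((S)) ⇒ ((SS))   [S → S S]
((SS)) ⇒ ((SSS))   [S → S S]
((SSS)) ⇒ (({}SS))   [S → { }]
(({}SS)) ⇒ (({}{}S))   [S → { }]
(({}{}S)) ⇒ (({}{}{}))   [S → { }]

S ⇒ A ⇒ (S) ⇒ (A) ⇒ ((S)) ⇒ ((SS)) ⇒ ((SSS)) ⇒ (({}SS)) ⇒ (({}{}S)) ⇒ (({}{}{}))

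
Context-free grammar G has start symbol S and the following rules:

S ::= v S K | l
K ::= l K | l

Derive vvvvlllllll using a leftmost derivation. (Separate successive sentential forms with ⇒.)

S ⇒ vSK ⇒ vvSKK ⇒ vvvSKKK ⇒ vvvvSKKKK ⇒ vvvvlKKKK ⇒ vvvvllKKKK ⇒ vvvvlllKKKK ⇒ vvvvllllKKK ⇒ vvvvlllllKK ⇒ vvvvllllllK ⇒ vvvvlllllll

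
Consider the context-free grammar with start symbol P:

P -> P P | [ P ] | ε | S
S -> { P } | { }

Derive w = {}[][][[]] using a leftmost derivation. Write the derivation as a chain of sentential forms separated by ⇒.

P ⇒ PP ⇒ SP ⇒ {}P ⇒ {}PP ⇒ {}PPP ⇒ {}[P]PP ⇒ {}[]PP ⇒ {}[][P]P ⇒ {}[][]P ⇒ {}[][][P] ⇒ {}[][][[P]] ⇒ {}[][][[]]

P ⇒ PP   [P -> P P]
PP ⇒ SP   [P -> S]
SP ⇒ {}P   [S -> { }]
{}P ⇒ {}PP   [P -> P P]
{}PP ⇒ {}PPP   [P -> P P]
{}PPP ⇒ {}[P]PP   [P -> [ P ]]
{}[P]PP ⇒ {}[]PP   [P -> ε]
{}[]PP ⇒ {}[][P]P   [P -> [ P ]]
{}[][P]P ⇒ {}[][]P   [P -> ε]
{}[][]P ⇒ {}[][][P]   [P -> [ P ]]
{}[][][P] ⇒ {}[][][[P]]   [P -> [ P ]]
{}[][][[P]] ⇒ {}[][][[]]   [P -> ε]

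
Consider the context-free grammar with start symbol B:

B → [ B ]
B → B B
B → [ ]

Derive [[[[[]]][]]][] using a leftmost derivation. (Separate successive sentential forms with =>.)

B => BB => [B]B => [[B]]B => [[BB]]B => [[[B]B]]B => [[[[B]]B]]B => [[[[[]]]B]]B => [[[[[]]][]]]B => [[[[[]]][]]][]

B => BB   [B → B B]
BB => [B]B   [B → [ B ]]
[B]B => [[B]]B   [B → [ B ]]
[[B]]B => [[BB]]B   [B → B B]
[[BB]]B => [[[B]B]]B   [B → [ B ]]
[[[B]B]]B => [[[[B]]B]]B   [B → [ B ]]
[[[[B]]B]]B => [[[[[]]]B]]B   [B → [ ]]
[[[[[]]]B]]B => [[[[[]]][]]]B   [B → [ ]]
[[[[[]]][]]]B => [[[[[]]][]]][]   [B → [ ]]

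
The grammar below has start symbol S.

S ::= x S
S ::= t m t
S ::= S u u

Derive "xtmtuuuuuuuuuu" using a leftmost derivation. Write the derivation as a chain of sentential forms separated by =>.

S=>Suu=>Suuuu=>Suuuuuu=>Suuuuuuuu=>Suuuuuuuuuu=>xSuuuuuuuuuu=>xtmtuuuuuuuuuu

S => Suu   [S ::= S u u]
Suu => Suuuu   [S ::= S u u]
Suuuu => Suuuuuu   [S ::= S u u]
Suuuuuu => Suuuuuuuu   [S ::= S u u]
Suuuuuuuu => Suuuuuuuuuu   [S ::= S u u]
Suuuuuuuuuu => xSuuuuuuuuuu   [S ::= x S]
xSuuuuuuuuuu => xtmtuuuuuuuuuu   [S ::= t m t]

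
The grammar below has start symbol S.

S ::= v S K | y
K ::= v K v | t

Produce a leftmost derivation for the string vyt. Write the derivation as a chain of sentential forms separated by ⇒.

S ⇒ vSK   [S ::= v S K]
vSK ⇒ vyK   [S ::= y]
vyK ⇒ vyt   [K ::= t]

S ⇒ vSK ⇒ vyK ⇒ vyt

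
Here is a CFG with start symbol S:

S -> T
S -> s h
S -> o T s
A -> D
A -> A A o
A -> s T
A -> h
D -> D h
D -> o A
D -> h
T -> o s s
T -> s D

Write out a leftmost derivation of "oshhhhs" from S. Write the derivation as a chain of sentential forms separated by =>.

S=>oTs=>osDs=>osDhs=>osDhhs=>osDhhhs=>oshhhhs

S => oTs   [S -> o T s]
oTs => osDs   [T -> s D]
osDs => osDhs   [D -> D h]
osDhs => osDhhs   [D -> D h]
osDhhs => osDhhhs   [D -> D h]
osDhhhs => oshhhhs   [D -> h]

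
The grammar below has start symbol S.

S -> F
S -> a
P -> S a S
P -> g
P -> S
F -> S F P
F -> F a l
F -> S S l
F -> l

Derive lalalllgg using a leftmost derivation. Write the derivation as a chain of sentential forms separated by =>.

S => F => SFP => FFP => FalFP => FalalFP => lalalFP => lalalSFPP => lalalFFPP => lalallFPP => lalalllPP => lalalllgP => lalalllgg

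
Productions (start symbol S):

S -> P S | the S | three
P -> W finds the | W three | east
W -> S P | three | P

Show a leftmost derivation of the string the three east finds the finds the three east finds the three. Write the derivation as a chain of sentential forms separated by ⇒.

S ⇒ the S   [S -> the S]
the S ⇒ the P S   [S -> P S]
the P S ⇒ the W finds the S   [P -> W finds the]
the W finds the S ⇒ the S P finds the S   [W -> S P]
the S P finds the S ⇒ the P S P finds the S   [S -> P S]
the P S P finds the S ⇒ the W finds the S P finds the S   [P -> W finds the]
the W finds the S P finds the S ⇒ the P finds the S P finds the S   [W -> P]
the P finds the S P finds the S ⇒ the W finds the finds the S P finds the S   [P -> W finds the]
the W finds the finds the S P finds the S ⇒ the S P finds the finds the S P finds the S   [W -> S P]
the S P finds the finds the S P finds the S ⇒ the three P finds the finds the S P finds the S   [S -> three]
the three P finds the finds the S P finds the S ⇒ the three east finds the finds the S P finds the S   [P -> east]
the three east finds the finds the S P finds the S ⇒ the three east finds the finds the three P finds the S   [S -> three]
the three east finds the finds the three P finds the S ⇒ the three east finds the finds the three east finds the S   [P -> east]
the three east finds the finds the three east finds the S ⇒ the three east finds the finds the three east finds the three   [S -> three]

S ⇒ the S ⇒ the P S ⇒ the W finds the S ⇒ the S P finds the S ⇒ the P S P finds the S ⇒ the W finds the S P finds the S ⇒ the P finds the S P finds the S ⇒ the W finds the finds the S P finds the S ⇒ the S P finds the finds the S P finds the S ⇒ the three P finds the finds the S P finds the S ⇒ the three east finds the finds the S P finds the S ⇒ the three east finds the finds the three P finds the S ⇒ the three east finds the finds the three east finds the S ⇒ the three east finds the finds the three east finds the three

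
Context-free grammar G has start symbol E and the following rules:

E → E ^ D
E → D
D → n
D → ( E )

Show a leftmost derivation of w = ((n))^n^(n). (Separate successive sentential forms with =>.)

E => E^D   [E → E ^ D]
E^D => E^D^D   [E → E ^ D]
E^D^D => D^D^D   [E → D]
D^D^D => (E)^D^D   [D → ( E )]
(E)^D^D => (D)^D^D   [E → D]
(D)^D^D => ((E))^D^D   [D → ( E )]
((E))^D^D => ((D))^D^D   [E → D]
((D))^D^D => ((n))^D^D   [D → n]
((n))^D^D => ((n))^n^D   [D → n]
((n))^n^D => ((n))^n^(E)   [D → ( E )]
((n))^n^(E) => ((n))^n^(D)   [E → D]
((n))^n^(D) => ((n))^n^(n)   [D → n]

E => E^D => E^D^D => D^D^D => (E)^D^D => (D)^D^D => ((E))^D^D => ((D))^D^D => ((n))^D^D => ((n))^n^D => ((n))^n^(E) => ((n))^n^(D) => ((n))^n^(n)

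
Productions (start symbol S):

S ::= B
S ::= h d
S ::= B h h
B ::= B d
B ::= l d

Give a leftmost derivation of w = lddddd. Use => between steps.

S => B   [S ::= B]
B => Bd   [B ::= B d]
Bd => Bdd   [B ::= B d]
Bdd => Bddd   [B ::= B d]
Bddd => Bdddd   [B ::= B d]
Bdddd => lddddd   [B ::= l d]

S=>B=>Bd=>Bdd=>Bddd=>Bdddd=>lddddd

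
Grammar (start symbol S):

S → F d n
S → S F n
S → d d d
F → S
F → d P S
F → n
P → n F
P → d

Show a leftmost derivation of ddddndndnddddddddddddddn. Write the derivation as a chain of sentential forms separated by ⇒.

S ⇒ SFn ⇒ dddFn ⇒ ddddPSn ⇒ ddddnFSn ⇒ ddddndPSSn ⇒ ddddndnFSSn ⇒ ddddndndPSSSn ⇒ ddddndndnFSSSn ⇒ ddddndndndPSSSSn ⇒ ddddndndnddSSSSn ⇒ ddddndndndddddSSSn ⇒ ddddndndnddddddddSSn ⇒ ddddndndndddddddddddSn ⇒ ddddndndnddddddddddddddn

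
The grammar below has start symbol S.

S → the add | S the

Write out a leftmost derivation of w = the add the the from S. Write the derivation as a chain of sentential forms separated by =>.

S => S the => S the the => the add the the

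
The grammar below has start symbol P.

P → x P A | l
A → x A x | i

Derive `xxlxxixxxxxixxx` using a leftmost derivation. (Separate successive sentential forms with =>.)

P => xPA   [P → x P A]
xPA => xxPAA   [P → x P A]
xxPAA => xxlAA   [P → l]
xxlAA => xxlxAxA   [A → x A x]
xxlxAxA => xxlxxAxxA   [A → x A x]
xxlxxAxxA => xxlxxixxA   [A → i]
xxlxxixxA => xxlxxixxxAx   [A → x A x]
xxlxxixxxAx => xxlxxixxxxAxx   [A → x A x]
xxlxxixxxxAxx => xxlxxixxxxxAxxx   [A → x A x]
xxlxxixxxxxAxxx => xxlxxixxxxxixxx   [A → i]

P => xPA => xxPAA => xxlAA => xxlxAxA => xxlxxAxxA => xxlxxixxA => xxlxxixxxAx => xxlxxixxxxAxx => xxlxxixxxxxAxxx => xxlxxixxxxxixxx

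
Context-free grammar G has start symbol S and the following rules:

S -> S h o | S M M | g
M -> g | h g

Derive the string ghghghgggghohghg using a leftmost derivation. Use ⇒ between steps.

S ⇒ SMM ⇒ ShoMM ⇒ SMMhoMM ⇒ SMMMMhoMM ⇒ SMMMMMMhoMM ⇒ gMMMMMMhoMM ⇒ ghgMMMMMhoMM ⇒ ghghgMMMMhoMM ⇒ ghghghgMMMhoMM ⇒ ghghghggMMhoMM ⇒ ghghghgggMhoMM ⇒ ghghghgggghoMM ⇒ ghghghgggghohgM ⇒ ghghghgggghohghg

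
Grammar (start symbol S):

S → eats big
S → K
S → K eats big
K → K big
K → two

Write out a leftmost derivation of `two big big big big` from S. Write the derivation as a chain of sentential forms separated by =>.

S => K => K big => K big big => K big big big => K big big big big => two big big big big

S => K   [S → K]
K => K big   [K → K big]
K big => K big big   [K → K big]
K big big => K big big big   [K → K big]
K big big big => K big big big big   [K → K big]
K big big big big => two big big big big   [K → two]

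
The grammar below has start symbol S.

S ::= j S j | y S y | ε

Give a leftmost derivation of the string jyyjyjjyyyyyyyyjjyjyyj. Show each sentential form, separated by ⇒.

S⇒jSj⇒jySyj⇒jyySyyj⇒jyyjSjyyj⇒jyyjySyjyyj⇒jyyjyjSjyjyyj⇒jyyjyjjSjjyjyyj⇒jyyjyjjySyjjyjyyj⇒jyyjyjjyySyyjjyjyyj⇒jyyjyjjyyySyyyjjyjyyj⇒jyyjyjjyyyySyyyyjjyjyyj⇒jyyjyjjyyyyyyyyjjyjyyj

S ⇒ jSj   [S ::= j S j]
jSj ⇒ jySyj   [S ::= y S y]
jySyj ⇒ jyySyyj   [S ::= y S y]
jyySyyj ⇒ jyyjSjyyj   [S ::= j S j]
jyyjSjyyj ⇒ jyyjySyjyyj   [S ::= y S y]
jyyjySyjyyj ⇒ jyyjyjSjyjyyj   [S ::= j S j]
jyyjyjSjyjyyj ⇒ jyyjyjjSjjyjyyj   [S ::= j S j]
jyyjyjjSjjyjyyj ⇒ jyyjyjjySyjjyjyyj   [S ::= y S y]
jyyjyjjySyjjyjyyj ⇒ jyyjyjjyySyyjjyjyyj   [S ::= y S y]
jyyjyjjyySyyjjyjyyj ⇒ jyyjyjjyyySyyyjjyjyyj   [S ::= y S y]
jyyjyjjyyySyyyjjyjyyj ⇒ jyyjyjjyyyySyyyyjjyjyyj   [S ::= y S y]
jyyjyjjyyyySyyyyjjyjyyj ⇒ jyyjyjjyyyyyyyyjjyjyyj   [S ::= ε]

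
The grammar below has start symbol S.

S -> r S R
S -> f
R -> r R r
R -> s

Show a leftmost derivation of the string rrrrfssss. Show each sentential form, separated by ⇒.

S ⇒ rSR ⇒ rrSRR ⇒ rrrSRRR ⇒ rrrrSRRRR ⇒ rrrrfRRRR ⇒ rrrrfsRRR ⇒ rrrrfssRR ⇒ rrrrfsssR ⇒ rrrrfssss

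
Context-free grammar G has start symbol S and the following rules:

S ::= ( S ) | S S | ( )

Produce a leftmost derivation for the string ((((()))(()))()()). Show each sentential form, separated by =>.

S => (S)   [S ::= ( S )]
(S) => (SS)   [S ::= S S]
(SS) => (SSS)   [S ::= S S]
(SSS) => ((S)SS)   [S ::= ( S )]
((S)SS) => ((SS)SS)   [S ::= S S]
((SS)SS) => (((S)S)SS)   [S ::= ( S )]
(((S)S)SS) => ((((S))S)SS)   [S ::= ( S )]
((((S))S)SS) => ((((()))S)SS)   [S ::= ( )]
((((()))S)SS) => ((((()))(S))SS)   [S ::= ( S )]
((((()))(S))SS) => ((((()))(()))SS)   [S ::= ( )]
((((()))(()))SS) => ((((()))(()))()S)   [S ::= ( )]
((((()))(()))()S) => ((((()))(()))()())   [S ::= ( )]

S=>(S)=>(SS)=>(SSS)=>((S)SS)=>((SS)SS)=>(((S)S)SS)=>((((S))S)SS)=>((((()))S)SS)=>((((()))(S))SS)=>((((()))(()))SS)=>((((()))(()))()S)=>((((()))(()))()())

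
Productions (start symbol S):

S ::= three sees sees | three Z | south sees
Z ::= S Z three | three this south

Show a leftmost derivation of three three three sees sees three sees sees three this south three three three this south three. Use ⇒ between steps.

S ⇒ three Z ⇒ three S Z three ⇒ three three Z Z three ⇒ three three S Z three Z three ⇒ three three three sees sees Z three Z three ⇒ three three three sees sees S Z three three Z three ⇒ three three three sees sees three sees sees Z three three Z three ⇒ three three three sees sees three sees sees three this south three three Z three ⇒ three three three sees sees three sees sees three this south three three three this south three

S ⇒ three Z   [S ::= three Z]
three Z ⇒ three S Z three   [Z ::= S Z three]
three S Z three ⇒ three three Z Z three   [S ::= three Z]
three three Z Z three ⇒ three three S Z three Z three   [Z ::= S Z three]
three three S Z three Z three ⇒ three three three sees sees Z three Z three   [S ::= three sees sees]
three three three sees sees Z three Z three ⇒ three three three sees sees S Z three three Z three   [Z ::= S Z three]
three three three sees sees S Z three three Z three ⇒ three three three sees sees three sees sees Z three three Z three   [S ::= three sees sees]
three three three sees sees three sees sees Z three three Z three ⇒ three three three sees sees three sees sees three this south three three Z three   [Z ::= three this south]
three three three sees sees three sees sees three this south three three Z three ⇒ three three three sees sees three sees sees three this south three three three this south three   [Z ::= three this south]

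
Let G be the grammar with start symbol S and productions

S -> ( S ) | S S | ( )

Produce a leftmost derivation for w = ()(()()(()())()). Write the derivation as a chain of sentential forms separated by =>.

S => SS   [S -> S S]
SS => ()S   [S -> ( )]
()S => ()(S)   [S -> ( S )]
()(S) => ()(SS)   [S -> S S]
()(SS) => ()(SSS)   [S -> S S]
()(SSS) => ()(()SS)   [S -> ( )]
()(()SS) => ()(()SSS)   [S -> S S]
()(()SSS) => ()(()()SS)   [S -> ( )]
()(()()SS) => ()(()()(S)S)   [S -> ( S )]
()(()()(S)S) => ()(()()(SS)S)   [S -> S S]
()(()()(SS)S) => ()(()()(()S)S)   [S -> ( )]
()(()()(()S)S) => ()(()()(()())S)   [S -> ( )]
()(()()(()())S) => ()(()()(()())())   [S -> ( )]

S => SS => ()S => ()(S) => ()(SS) => ()(SSS) => ()(()SS) => ()(()SSS) => ()(()()SS) => ()(()()(S)S) => ()(()()(SS)S) => ()(()()(()S)S) => ()(()()(()())S) => ()(()()(()())())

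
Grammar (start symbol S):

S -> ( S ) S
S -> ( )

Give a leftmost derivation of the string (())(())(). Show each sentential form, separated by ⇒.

S ⇒ (S)S ⇒ (())S ⇒ (())(S)S ⇒ (())(())S ⇒ (())(())()

S ⇒ (S)S   [S -> ( S ) S]
(S)S ⇒ (())S   [S -> ( )]
(())S ⇒ (())(S)S   [S -> ( S ) S]
(())(S)S ⇒ (())(())S   [S -> ( )]
(())(())S ⇒ (())(())()   [S -> ( )]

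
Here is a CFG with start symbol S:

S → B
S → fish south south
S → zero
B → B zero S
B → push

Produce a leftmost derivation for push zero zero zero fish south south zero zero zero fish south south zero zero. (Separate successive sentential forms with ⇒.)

S ⇒ B ⇒ B zero S ⇒ B zero S zero S ⇒ B zero S zero S zero S ⇒ B zero S zero S zero S zero S ⇒ B zero S zero S zero S zero S zero S ⇒ push zero S zero S zero S zero S zero S ⇒ push zero zero zero S zero S zero S zero S ⇒ push zero zero zero fish south south zero S zero S zero S ⇒ push zero zero zero fish south south zero zero zero S zero S ⇒ push zero zero zero fish south south zero zero zero fish south south zero S ⇒ push zero zero zero fish south south zero zero zero fish south south zero zero

S ⇒ B   [S → B]
B ⇒ B zero S   [B → B zero S]
B zero S ⇒ B zero S zero S   [B → B zero S]
B zero S zero S ⇒ B zero S zero S zero S   [B → B zero S]
B zero S zero S zero S ⇒ B zero S zero S zero S zero S   [B → B zero S]
B zero S zero S zero S zero S ⇒ B zero S zero S zero S zero S zero S   [B → B zero S]
B zero S zero S zero S zero S zero S ⇒ push zero S zero S zero S zero S zero S   [B → push]
push zero S zero S zero S zero S zero S ⇒ push zero zero zero S zero S zero S zero S   [S → zero]
push zero zero zero S zero S zero S zero S ⇒ push zero zero zero fish south south zero S zero S zero S   [S → fish south south]
push zero zero zero fish south south zero S zero S zero S ⇒ push zero zero zero fish south south zero zero zero S zero S   [S → zero]
push zero zero zero fish south south zero zero zero S zero S ⇒ push zero zero zero fish south south zero zero zero fish south south zero S   [S → fish south south]
push zero zero zero fish south south zero zero zero fish south south zero S ⇒ push zero zero zero fish south south zero zero zero fish south south zero zero   [S → zero]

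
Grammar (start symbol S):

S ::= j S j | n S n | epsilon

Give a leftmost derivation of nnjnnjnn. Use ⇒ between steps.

S ⇒ nSn   [S ::= n S n]
nSn ⇒ nnSnn   [S ::= n S n]
nnSnn ⇒ nnjSjnn   [S ::= j S j]
nnjSjnn ⇒ nnjnSnjnn   [S ::= n S n]
nnjnSnjnn ⇒ nnjnnjnn   [S ::= epsilon]

S ⇒ nSn ⇒ nnSnn ⇒ nnjSjnn ⇒ nnjnSnjnn ⇒ nnjnnjnn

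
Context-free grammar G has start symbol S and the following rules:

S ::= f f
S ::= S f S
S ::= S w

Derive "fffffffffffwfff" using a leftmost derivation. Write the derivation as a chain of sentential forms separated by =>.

S => SfS   [S ::= S f S]
SfS => SwfS   [S ::= S w]
SwfS => SfSwfS   [S ::= S f S]
SfSwfS => SfSfSwfS   [S ::= S f S]
SfSfSwfS => SfSfSfSwfS   [S ::= S f S]
SfSfSfSwfS => fffSfSfSwfS   [S ::= f f]
fffSfSfSwfS => ffffffSfSwfS   [S ::= f f]
ffffffSfSwfS => fffffffffSwfS   [S ::= f f]
fffffffffSwfS => fffffffffffwfS   [S ::= f f]
fffffffffffwfS => fffffffffffwfff   [S ::= f f]

S => SfS => SwfS => SfSwfS => SfSfSwfS => SfSfSfSwfS => fffSfSfSwfS => ffffffSfSwfS => fffffffffSwfS => fffffffffffwfS => fffffffffffwfff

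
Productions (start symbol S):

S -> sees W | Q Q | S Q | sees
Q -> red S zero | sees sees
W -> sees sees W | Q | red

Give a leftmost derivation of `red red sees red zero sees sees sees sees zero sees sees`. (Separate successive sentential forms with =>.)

S => Q Q => red S zero Q => red S Q zero Q => red Q Q Q zero Q => red red S zero Q Q zero Q => red red sees W zero Q Q zero Q => red red sees red zero Q Q zero Q => red red sees red zero sees sees Q zero Q => red red sees red zero sees sees sees sees zero Q => red red sees red zero sees sees sees sees zero sees sees

S => Q Q   [S -> Q Q]
Q Q => red S zero Q   [Q -> red S zero]
red S zero Q => red S Q zero Q   [S -> S Q]
red S Q zero Q => red Q Q Q zero Q   [S -> Q Q]
red Q Q Q zero Q => red red S zero Q Q zero Q   [Q -> red S zero]
red red S zero Q Q zero Q => red red sees W zero Q Q zero Q   [S -> sees W]
red red sees W zero Q Q zero Q => red red sees red zero Q Q zero Q   [W -> red]
red red sees red zero Q Q zero Q => red red sees red zero sees sees Q zero Q   [Q -> sees sees]
red red sees red zero sees sees Q zero Q => red red sees red zero sees sees sees sees zero Q   [Q -> sees sees]
red red sees red zero sees sees sees sees zero Q => red red sees red zero sees sees sees sees zero sees sees   [Q -> sees sees]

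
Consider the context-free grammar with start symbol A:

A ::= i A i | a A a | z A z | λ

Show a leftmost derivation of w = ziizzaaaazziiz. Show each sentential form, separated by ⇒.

A⇒zAz⇒ziAiz⇒ziiAiiz⇒ziizAziiz⇒ziizzAzziiz⇒ziizzaAazziiz⇒ziizzaaAaazziiz⇒ziizzaaaazziiz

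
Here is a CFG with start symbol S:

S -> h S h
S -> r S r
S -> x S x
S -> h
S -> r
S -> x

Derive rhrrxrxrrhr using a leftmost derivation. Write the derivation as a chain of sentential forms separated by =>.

S => rSr => rhShr => rhrSrhr => rhrrSrrhr => rhrrxSxrrhr => rhrrxrxrrhr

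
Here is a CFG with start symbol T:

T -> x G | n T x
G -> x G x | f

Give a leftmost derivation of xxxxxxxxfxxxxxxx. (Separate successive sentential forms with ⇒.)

T ⇒ xG   [T -> x G]
xG ⇒ xxGx   [G -> x G x]
xxGx ⇒ xxxGxx   [G -> x G x]
xxxGxx ⇒ xxxxGxxx   [G -> x G x]
xxxxGxxx ⇒ xxxxxGxxxx   [G -> x G x]
xxxxxGxxxx ⇒ xxxxxxGxxxxx   [G -> x G x]
xxxxxxGxxxxx ⇒ xxxxxxxGxxxxxx   [G -> x G x]
xxxxxxxGxxxxxx ⇒ xxxxxxxxGxxxxxxx   [G -> x G x]
xxxxxxxxGxxxxxxx ⇒ xxxxxxxxfxxxxxxx   [G -> f]

T ⇒ xG ⇒ xxGx ⇒ xxxGxx ⇒ xxxxGxxx ⇒ xxxxxGxxxx ⇒ xxxxxxGxxxxx ⇒ xxxxxxxGxxxxxx ⇒ xxxxxxxxGxxxxxxx ⇒ xxxxxxxxfxxxxxxx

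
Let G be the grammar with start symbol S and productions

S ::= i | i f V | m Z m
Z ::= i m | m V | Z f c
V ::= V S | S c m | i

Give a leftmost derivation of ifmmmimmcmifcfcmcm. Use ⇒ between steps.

S⇒ifV⇒ifScm⇒ifmZmcm⇒ifmZfcmcm⇒ifmZfcfcmcm⇒ifmmVfcfcmcm⇒ifmmVSfcfcmcm⇒ifmmScmSfcfcmcm⇒ifmmmZmcmSfcfcmcm⇒ifmmmimmcmSfcfcmcm⇒ifmmmimmcmifcfcmcm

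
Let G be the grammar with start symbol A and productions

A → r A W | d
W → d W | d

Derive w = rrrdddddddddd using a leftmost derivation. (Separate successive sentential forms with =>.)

A => rAW => rrAWW => rrrAWWW => rrrdWWW => rrrddWW => rrrdddWW => rrrddddWW => rrrdddddWW => rrrddddddWW => rrrdddddddW => rrrddddddddW => rrrdddddddddW => rrrdddddddddd

A => rAW   [A → r A W]
rAW => rrAWW   [A → r A W]
rrAWW => rrrAWWW   [A → r A W]
rrrAWWW => rrrdWWW   [A → d]
rrrdWWW => rrrddWW   [W → d]
rrrddWW => rrrdddWW   [W → d W]
rrrdddWW => rrrddddWW   [W → d W]
rrrddddWW => rrrdddddWW   [W → d W]
rrrdddddWW => rrrddddddWW   [W → d W]
rrrddddddWW => rrrdddddddW   [W → d]
rrrdddddddW => rrrddddddddW   [W → d W]
rrrddddddddW => rrrdddddddddW   [W → d W]
rrrdddddddddW => rrrdddddddddd   [W → d]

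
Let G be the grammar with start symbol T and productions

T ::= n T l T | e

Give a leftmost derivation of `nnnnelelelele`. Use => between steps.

T => nTlT   [T ::= n T l T]
nTlT => nnTlTlT   [T ::= n T l T]
nnTlTlT => nnnTlTlTlT   [T ::= n T l T]
nnnTlTlTlT => nnnnTlTlTlTlT   [T ::= n T l T]
nnnnTlTlTlTlT => nnnnelTlTlTlT   [T ::= e]
nnnnelTlTlTlT => nnnnelelTlTlT   [T ::= e]
nnnnelelTlTlT => nnnnelelelTlT   [T ::= e]
nnnnelelelTlT => nnnnelelelelT   [T ::= e]
nnnnelelelelT => nnnnelelelele   [T ::= e]

T=>nTlT=>nnTlTlT=>nnnTlTlTlT=>nnnnTlTlTlTlT=>nnnnelTlTlTlT=>nnnnelelTlTlT=>nnnnelelelTlT=>nnnnelelelelT=>nnnnelelelele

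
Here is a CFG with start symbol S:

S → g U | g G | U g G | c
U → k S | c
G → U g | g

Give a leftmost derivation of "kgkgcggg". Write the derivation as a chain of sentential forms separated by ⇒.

S ⇒ UgG ⇒ kSgG ⇒ kgUgG ⇒ kgkSgG ⇒ kgkgGgG ⇒ kgkgUggG ⇒ kgkgcggG ⇒ kgkgcggg

S ⇒ UgG   [S → U g G]
UgG ⇒ kSgG   [U → k S]
kSgG ⇒ kgUgG   [S → g U]
kgUgG ⇒ kgkSgG   [U → k S]
kgkSgG ⇒ kgkgGgG   [S → g G]
kgkgGgG ⇒ kgkgUggG   [G → U g]
kgkgUggG ⇒ kgkgcggG   [U → c]
kgkgcggG ⇒ kgkgcggg   [G → g]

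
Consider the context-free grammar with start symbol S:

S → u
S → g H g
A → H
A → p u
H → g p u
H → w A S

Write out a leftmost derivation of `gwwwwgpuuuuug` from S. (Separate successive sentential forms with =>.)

S => gHg => gwASg => gwHSg => gwwASSg => gwwHSSg => gwwwASSSg => gwwwHSSSg => gwwwwASSSSg => gwwwwHSSSSg => gwwwwgpuSSSSg => gwwwwgpuuSSSg => gwwwwgpuuuSSg => gwwwwgpuuuuSg => gwwwwgpuuuuug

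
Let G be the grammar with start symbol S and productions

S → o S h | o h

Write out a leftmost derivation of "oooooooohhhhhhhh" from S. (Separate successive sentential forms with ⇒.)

S ⇒ oSh   [S → o S h]
oSh ⇒ ooShh   [S → o S h]
ooShh ⇒ oooShhh   [S → o S h]
oooShhh ⇒ ooooShhhh   [S → o S h]
ooooShhhh ⇒ oooooShhhhh   [S → o S h]
oooooShhhhh ⇒ ooooooShhhhhh   [S → o S h]
ooooooShhhhhh ⇒ oooooooShhhhhhh   [S → o S h]
oooooooShhhhhhh ⇒ oooooooohhhhhhhh   [S → o h]

S⇒oSh⇒ooShh⇒oooShhh⇒ooooShhhh⇒oooooShhhhh⇒ooooooShhhhhh⇒oooooooShhhhhhh⇒oooooooohhhhhhhh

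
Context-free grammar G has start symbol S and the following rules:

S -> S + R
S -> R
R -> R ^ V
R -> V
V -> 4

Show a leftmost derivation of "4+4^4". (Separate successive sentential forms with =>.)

S => S+R => R+R => V+R => 4+R => 4+R^V => 4+V^V => 4+4^V => 4+4^4

S => S+R   [S -> S + R]
S+R => R+R   [S -> R]
R+R => V+R   [R -> V]
V+R => 4+R   [V -> 4]
4+R => 4+R^V   [R -> R ^ V]
4+R^V => 4+V^V   [R -> V]
4+V^V => 4+4^V   [V -> 4]
4+4^V => 4+4^4   [V -> 4]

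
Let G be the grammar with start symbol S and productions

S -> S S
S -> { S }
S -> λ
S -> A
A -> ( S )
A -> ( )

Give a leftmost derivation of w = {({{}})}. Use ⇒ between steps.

S ⇒ {S}   [S -> { S }]
{S} ⇒ {A}   [S -> A]
{A} ⇒ {(S)}   [A -> ( S )]
{(S)} ⇒ {(SS)}   [S -> S S]
{(SS)} ⇒ {(SSS)}   [S -> S S]
{(SSS)} ⇒ {({S}SS)}   [S -> { S }]
{({S}SS)} ⇒ {({SS}SS)}   [S -> S S]
{({SS}SS)} ⇒ {({{S}S}SS)}   [S -> { S }]
{({{S}S}SS)} ⇒ {({{}S}SS)}   [S -> λ]
{({{}S}SS)} ⇒ {({{}}SS)}   [S -> λ]
{({{}}SS)} ⇒ {({{}}S)}   [S -> λ]
{({{}}S)} ⇒ {({{}})}   [S -> λ]

S ⇒ {S} ⇒ {A} ⇒ {(S)} ⇒ {(SS)} ⇒ {(SSS)} ⇒ {({S}SS)} ⇒ {({SS}SS)} ⇒ {({{S}S}SS)} ⇒ {({{}S}SS)} ⇒ {({{}}SS)} ⇒ {({{}}S)} ⇒ {({{}})}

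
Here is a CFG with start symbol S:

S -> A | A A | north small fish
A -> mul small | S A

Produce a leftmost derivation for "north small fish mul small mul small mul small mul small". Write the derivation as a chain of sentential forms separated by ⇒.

S ⇒ A A ⇒ S A A ⇒ A A A A ⇒ S A A A A ⇒ north small fish A A A A ⇒ north small fish mul small A A A ⇒ north small fish mul small mul small A A ⇒ north small fish mul small mul small mul small A ⇒ north small fish mul small mul small mul small mul small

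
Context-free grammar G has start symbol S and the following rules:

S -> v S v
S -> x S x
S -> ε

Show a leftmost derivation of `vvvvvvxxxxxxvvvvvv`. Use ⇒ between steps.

S⇒vSv⇒vvSvv⇒vvvSvvv⇒vvvvSvvvv⇒vvvvvSvvvvv⇒vvvvvvSvvvvvv⇒vvvvvvxSxvvvvvv⇒vvvvvvxxSxxvvvvvv⇒vvvvvvxxxSxxxvvvvvv⇒vvvvvvxxxxxxvvvvvv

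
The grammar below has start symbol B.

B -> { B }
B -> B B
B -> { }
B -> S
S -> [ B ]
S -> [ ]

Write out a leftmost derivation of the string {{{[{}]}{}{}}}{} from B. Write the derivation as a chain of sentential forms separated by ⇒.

B ⇒ BB ⇒ {B}B ⇒ {{B}}B ⇒ {{BB}}B ⇒ {{BBB}}B ⇒ {{{B}BB}}B ⇒ {{{S}BB}}B ⇒ {{{[B]}BB}}B ⇒ {{{[{}]}BB}}B ⇒ {{{[{}]}{}B}}B ⇒ {{{[{}]}{}{}}}B ⇒ {{{[{}]}{}{}}}{}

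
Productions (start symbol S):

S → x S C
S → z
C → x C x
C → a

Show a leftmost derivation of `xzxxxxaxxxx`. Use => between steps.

S=>xSC=>xzC=>xzxCx=>xzxxCxx=>xzxxxCxxx=>xzxxxxCxxxx=>xzxxxxaxxxx

S => xSC   [S → x S C]
xSC => xzC   [S → z]
xzC => xzxCx   [C → x C x]
xzxCx => xzxxCxx   [C → x C x]
xzxxCxx => xzxxxCxxx   [C → x C x]
xzxxxCxxx => xzxxxxCxxxx   [C → x C x]
xzxxxxCxxxx => xzxxxxaxxxx   [C → a]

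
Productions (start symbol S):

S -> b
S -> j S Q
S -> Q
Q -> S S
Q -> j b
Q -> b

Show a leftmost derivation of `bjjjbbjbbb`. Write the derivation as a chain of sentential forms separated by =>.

S => Q => SS => QS => bS => bQ => bSS => bjSQS => bjjSQQS => bjjjSQQQS => bjjjbQQQS => bjjjbbQQS => bjjjbbjbQS => bjjjbbjbbS => bjjjbbjbbb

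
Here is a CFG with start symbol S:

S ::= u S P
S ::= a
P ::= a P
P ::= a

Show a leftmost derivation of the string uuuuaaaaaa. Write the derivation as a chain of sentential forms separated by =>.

S => uSP   [S ::= u S P]
uSP => uuSPP   [S ::= u S P]
uuSPP => uuuSPPP   [S ::= u S P]
uuuSPPP => uuuuSPPPP   [S ::= u S P]
uuuuSPPPP => uuuuaPPPP   [S ::= a]
uuuuaPPPP => uuuuaaPPPP   [P ::= a P]
uuuuaaPPPP => uuuuaaaPPP   [P ::= a]
uuuuaaaPPP => uuuuaaaaPP   [P ::= a]
uuuuaaaaPP => uuuuaaaaaP   [P ::= a]
uuuuaaaaaP => uuuuaaaaaa   [P ::= a]

S => uSP => uuSPP => uuuSPPP => uuuuSPPPP => uuuuaPPPP => uuuuaaPPPP => uuuuaaaPPP => uuuuaaaaPP => uuuuaaaaaP => uuuuaaaaaa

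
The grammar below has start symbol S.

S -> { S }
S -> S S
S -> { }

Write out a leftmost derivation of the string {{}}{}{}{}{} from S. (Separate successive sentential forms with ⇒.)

S⇒SS⇒SSS⇒SSSS⇒SSSSS⇒{S}SSSS⇒{{}}SSSS⇒{{}}{}SSS⇒{{}}{}{}SS⇒{{}}{}{}{}S⇒{{}}{}{}{}{}

S ⇒ SS   [S -> S S]
SS ⇒ SSS   [S -> S S]
SSS ⇒ SSSS   [S -> S S]
SSSS ⇒ SSSSS   [S -> S S]
SSSSS ⇒ {S}SSSS   [S -> { S }]
{S}SSSS ⇒ {{}}SSSS   [S -> { }]
{{}}SSSS ⇒ {{}}{}SSS   [S -> { }]
{{}}{}SSS ⇒ {{}}{}{}SS   [S -> { }]
{{}}{}{}SS ⇒ {{}}{}{}{}S   [S -> { }]
{{}}{}{}{}S ⇒ {{}}{}{}{}{}   [S -> { }]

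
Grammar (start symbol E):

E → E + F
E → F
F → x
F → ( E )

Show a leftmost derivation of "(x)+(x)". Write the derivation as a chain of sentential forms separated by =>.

E=>E+F=>F+F=>(E)+F=>(F)+F=>(x)+F=>(x)+(E)=>(x)+(F)=>(x)+(x)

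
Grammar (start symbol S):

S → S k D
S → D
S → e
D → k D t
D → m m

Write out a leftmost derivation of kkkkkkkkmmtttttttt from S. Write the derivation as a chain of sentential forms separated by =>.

S=>D=>kDt=>kkDtt=>kkkDttt=>kkkkDtttt=>kkkkkDttttt=>kkkkkkDtttttt=>kkkkkkkDttttttt=>kkkkkkkkDtttttttt=>kkkkkkkkmmtttttttt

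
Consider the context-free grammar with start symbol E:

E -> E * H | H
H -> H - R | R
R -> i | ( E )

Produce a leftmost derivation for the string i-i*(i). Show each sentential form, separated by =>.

E => E*H => H*H => H-R*H => R-R*H => i-R*H => i-i*H => i-i*R => i-i*(E) => i-i*(H) => i-i*(R) => i-i*(i)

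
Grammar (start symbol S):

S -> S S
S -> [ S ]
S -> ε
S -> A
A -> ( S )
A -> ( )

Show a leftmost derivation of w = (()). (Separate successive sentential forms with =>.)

S => SS   [S -> S S]
SS => AS   [S -> A]
AS => (S)S   [A -> ( S )]
(S)S => (A)S   [S -> A]
(A)S => (())S   [A -> ( )]
(())S => (())   [S -> ε]

S => SS => AS => (S)S => (A)S => (())S => (())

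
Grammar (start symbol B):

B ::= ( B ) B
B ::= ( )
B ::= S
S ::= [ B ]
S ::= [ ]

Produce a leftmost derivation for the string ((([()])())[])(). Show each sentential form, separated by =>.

B => (B)B   [B ::= ( B ) B]
(B)B => ((B)B)B   [B ::= ( B ) B]
((B)B)B => (((B)B)B)B   [B ::= ( B ) B]
(((B)B)B)B => (((S)B)B)B   [B ::= S]
(((S)B)B)B => ((([B])B)B)B   [S ::= [ B ]]
((([B])B)B)B => ((([()])B)B)B   [B ::= ( )]
((([()])B)B)B => ((([()])())B)B   [B ::= ( )]
((([()])())B)B => ((([()])())S)B   [B ::= S]
((([()])())S)B => ((([()])())[])B   [S ::= [ ]]
((([()])())[])B => ((([()])())[])()   [B ::= ( )]

B => (B)B => ((B)B)B => (((B)B)B)B => (((S)B)B)B => ((([B])B)B)B => ((([()])B)B)B => ((([()])())B)B => ((([()])())S)B => ((([()])())[])B => ((([()])())[])()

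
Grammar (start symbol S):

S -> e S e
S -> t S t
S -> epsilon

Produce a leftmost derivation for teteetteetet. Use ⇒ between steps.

S ⇒ tSt   [S -> t S t]
tSt ⇒ teSet   [S -> e S e]
teSet ⇒ tetStet   [S -> t S t]
tetStet ⇒ teteSetet   [S -> e S e]
teteSetet ⇒ teteeSeetet   [S -> e S e]
teteeSeetet ⇒ teteetSteetet   [S -> t S t]
teteetSteetet ⇒ teteetteetet   [S -> epsilon]

S ⇒ tSt ⇒ teSet ⇒ tetStet ⇒ teteSetet ⇒ teteeSeetet ⇒ teteetSteetet ⇒ teteetteetet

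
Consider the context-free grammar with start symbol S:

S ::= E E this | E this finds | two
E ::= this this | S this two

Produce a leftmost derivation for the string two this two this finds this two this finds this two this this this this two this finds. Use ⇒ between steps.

S ⇒ E this finds ⇒ S this two this finds ⇒ E E this this two this finds ⇒ S this two E this this two this finds ⇒ E this finds this two E this this two this finds ⇒ S this two this finds this two E this this two this finds ⇒ E this finds this two this finds this two E this this two this finds ⇒ S this two this finds this two this finds this two E this this two this finds ⇒ two this two this finds this two this finds this two E this this two this finds ⇒ two this two this finds this two this finds this two this this this this two this finds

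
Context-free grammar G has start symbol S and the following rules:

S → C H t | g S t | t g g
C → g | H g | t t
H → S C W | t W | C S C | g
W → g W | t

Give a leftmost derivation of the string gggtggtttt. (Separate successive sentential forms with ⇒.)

S ⇒ CHt ⇒ gHt ⇒ gCSCt ⇒ ggSCt ⇒ gggStCt ⇒ gggtggtCt ⇒ gggtggtttt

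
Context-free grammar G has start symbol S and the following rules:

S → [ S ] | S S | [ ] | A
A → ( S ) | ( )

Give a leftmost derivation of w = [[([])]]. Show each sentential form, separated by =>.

S=>[S]=>[[S]]=>[[A]]=>[[(S)]]=>[[([])]]

S => [S]   [S → [ S ]]
[S] => [[S]]   [S → [ S ]]
[[S]] => [[A]]   [S → A]
[[A]] => [[(S)]]   [A → ( S )]
[[(S)]] => [[([])]]   [S → [ ]]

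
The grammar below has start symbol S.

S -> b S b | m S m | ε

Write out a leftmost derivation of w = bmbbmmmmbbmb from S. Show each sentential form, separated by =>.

S => bSb => bmSmb => bmbSbmb => bmbbSbbmb => bmbbmSmbbmb => bmbbmmSmmbbmb => bmbbmmmmbbmb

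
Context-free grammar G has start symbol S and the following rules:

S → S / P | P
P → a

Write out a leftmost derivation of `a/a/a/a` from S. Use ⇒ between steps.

S ⇒ S/P   [S → S / P]
S/P ⇒ S/P/P   [S → S / P]
S/P/P ⇒ S/P/P/P   [S → S / P]
S/P/P/P ⇒ P/P/P/P   [S → P]
P/P/P/P ⇒ a/P/P/P   [P → a]
a/P/P/P ⇒ a/a/P/P   [P → a]
a/a/P/P ⇒ a/a/a/P   [P → a]
a/a/a/P ⇒ a/a/a/a   [P → a]

S ⇒ S/P ⇒ S/P/P ⇒ S/P/P/P ⇒ P/P/P/P ⇒ a/P/P/P ⇒ a/a/P/P ⇒ a/a/a/P ⇒ a/a/a/a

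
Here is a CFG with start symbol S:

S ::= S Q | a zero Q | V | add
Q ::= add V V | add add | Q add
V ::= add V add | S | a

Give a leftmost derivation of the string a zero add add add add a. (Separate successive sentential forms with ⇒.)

S ⇒ a zero Q ⇒ a zero add V V ⇒ a zero add add V add V ⇒ a zero add add S add V ⇒ a zero add add add add V ⇒ a zero add add add add a

S ⇒ a zero Q   [S ::= a zero Q]
a zero Q ⇒ a zero add V V   [Q ::= add V V]
a zero add V V ⇒ a zero add add V add V   [V ::= add V add]
a zero add add V add V ⇒ a zero add add S add V   [V ::= S]
a zero add add S add V ⇒ a zero add add add add V   [S ::= add]
a zero add add add add V ⇒ a zero add add add add a   [V ::= a]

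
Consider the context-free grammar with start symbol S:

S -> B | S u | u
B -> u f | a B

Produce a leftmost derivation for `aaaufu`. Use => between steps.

S=>Su=>Bu=>aBu=>aaBu=>aaaBu=>aaaufu

S => Su   [S -> S u]
Su => Bu   [S -> B]
Bu => aBu   [B -> a B]
aBu => aaBu   [B -> a B]
aaBu => aaaBu   [B -> a B]
aaaBu => aaaufu   [B -> u f]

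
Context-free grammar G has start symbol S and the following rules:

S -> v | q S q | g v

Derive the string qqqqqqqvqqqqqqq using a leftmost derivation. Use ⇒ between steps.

S ⇒ qSq   [S -> q S q]
qSq ⇒ qqSqq   [S -> q S q]
qqSqq ⇒ qqqSqqq   [S -> q S q]
qqqSqqq ⇒ qqqqSqqqq   [S -> q S q]
qqqqSqqqq ⇒ qqqqqSqqqqq   [S -> q S q]
qqqqqSqqqqq ⇒ qqqqqqSqqqqqq   [S -> q S q]
qqqqqqSqqqqqq ⇒ qqqqqqqSqqqqqqq   [S -> q S q]
qqqqqqqSqqqqqqq ⇒ qqqqqqqvqqqqqqq   [S -> v]

S ⇒ qSq ⇒ qqSqq ⇒ qqqSqqq ⇒ qqqqSqqqq ⇒ qqqqqSqqqqq ⇒ qqqqqqSqqqqqq ⇒ qqqqqqqSqqqqqqq ⇒ qqqqqqqvqqqqqqq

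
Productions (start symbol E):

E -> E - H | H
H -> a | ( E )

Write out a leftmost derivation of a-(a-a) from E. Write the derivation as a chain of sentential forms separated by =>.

E => E-H => H-H => a-H => a-(E) => a-(E-H) => a-(H-H) => a-(a-H) => a-(a-a)

E => E-H   [E -> E - H]
E-H => H-H   [E -> H]
H-H => a-H   [H -> a]
a-H => a-(E)   [H -> ( E )]
a-(E) => a-(E-H)   [E -> E - H]
a-(E-H) => a-(H-H)   [E -> H]
a-(H-H) => a-(a-H)   [H -> a]
a-(a-H) => a-(a-a)   [H -> a]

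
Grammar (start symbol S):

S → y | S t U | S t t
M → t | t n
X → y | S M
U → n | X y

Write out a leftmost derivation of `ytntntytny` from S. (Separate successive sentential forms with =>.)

S => StU => StUtU => StUtUtU => ytUtUtU => ytntUtU => ytntntU => ytntntXy => ytntntSMy => ytntntyMy => ytntntytny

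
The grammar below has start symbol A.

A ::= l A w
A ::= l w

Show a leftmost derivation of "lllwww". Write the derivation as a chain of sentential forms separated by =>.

A=>lAw=>llAww=>lllwww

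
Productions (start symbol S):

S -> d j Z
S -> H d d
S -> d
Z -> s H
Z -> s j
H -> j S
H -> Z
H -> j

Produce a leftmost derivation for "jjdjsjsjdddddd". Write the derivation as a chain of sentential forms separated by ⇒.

S ⇒ Hdd   [S -> H d d]
Hdd ⇒ jSdd   [H -> j S]
jSdd ⇒ jHdddd   [S -> H d d]
jHdddd ⇒ jjSdddd   [H -> j S]
jjSdddd ⇒ jjdjZdddd   [S -> d j Z]
jjdjZdddd ⇒ jjdjsHdddd   [Z -> s H]
jjdjsHdddd ⇒ jjdjsjSdddd   [H -> j S]
jjdjsjSdddd ⇒ jjdjsjHdddddd   [S -> H d d]
jjdjsjHdddddd ⇒ jjdjsjZdddddd   [H -> Z]
jjdjsjZdddddd ⇒ jjdjsjsjdddddd   [Z -> s j]

S ⇒ Hdd ⇒ jSdd ⇒ jHdddd ⇒ jjSdddd ⇒ jjdjZdddd ⇒ jjdjsHdddd ⇒ jjdjsjSdddd ⇒ jjdjsjHdddddd ⇒ jjdjsjZdddddd ⇒ jjdjsjsjdddddd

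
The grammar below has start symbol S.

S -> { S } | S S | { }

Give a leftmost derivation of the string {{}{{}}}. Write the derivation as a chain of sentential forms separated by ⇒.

S ⇒ {S} ⇒ {SS} ⇒ {{}S} ⇒ {{}{S}} ⇒ {{}{{}}}

S ⇒ {S}   [S -> { S }]
{S} ⇒ {SS}   [S -> S S]
{SS} ⇒ {{}S}   [S -> { }]
{{}S} ⇒ {{}{S}}   [S -> { S }]
{{}{S}} ⇒ {{}{{}}}   [S -> { }]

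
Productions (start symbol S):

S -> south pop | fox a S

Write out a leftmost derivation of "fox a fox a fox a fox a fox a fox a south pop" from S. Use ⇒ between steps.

S ⇒ fox a S ⇒ fox a fox a S ⇒ fox a fox a fox a S ⇒ fox a fox a fox a fox a S ⇒ fox a fox a fox a fox a fox a S ⇒ fox a fox a fox a fox a fox a fox a S ⇒ fox a fox a fox a fox a fox a fox a south pop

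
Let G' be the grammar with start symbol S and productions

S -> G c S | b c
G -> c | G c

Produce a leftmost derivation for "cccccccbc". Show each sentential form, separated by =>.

S => GcS => GccS => GcccS => GccccS => GcccccS => GccccccS => cccccccS => cccccccbc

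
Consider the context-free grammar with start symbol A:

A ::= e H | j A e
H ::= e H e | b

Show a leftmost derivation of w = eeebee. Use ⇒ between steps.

A ⇒ eH ⇒ eeHe ⇒ eeeHee ⇒ eeebee

A ⇒ eH   [A ::= e H]
eH ⇒ eeHe   [H ::= e H e]
eeHe ⇒ eeeHee   [H ::= e H e]
eeeHee ⇒ eeebee   [H ::= b]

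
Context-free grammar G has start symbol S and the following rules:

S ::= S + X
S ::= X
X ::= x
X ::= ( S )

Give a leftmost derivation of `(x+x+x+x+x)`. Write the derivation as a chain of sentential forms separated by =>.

S => X   [S ::= X]
X => (S)   [X ::= ( S )]
(S) => (S+X)   [S ::= S + X]
(S+X) => (S+X+X)   [S ::= S + X]
(S+X+X) => (S+X+X+X)   [S ::= S + X]
(S+X+X+X) => (S+X+X+X+X)   [S ::= S + X]
(S+X+X+X+X) => (X+X+X+X+X)   [S ::= X]
(X+X+X+X+X) => (x+X+X+X+X)   [X ::= x]
(x+X+X+X+X) => (x+x+X+X+X)   [X ::= x]
(x+x+X+X+X) => (x+x+x+X+X)   [X ::= x]
(x+x+x+X+X) => (x+x+x+x+X)   [X ::= x]
(x+x+x+x+X) => (x+x+x+x+x)   [X ::= x]

S=>X=>(S)=>(S+X)=>(S+X+X)=>(S+X+X+X)=>(S+X+X+X+X)=>(X+X+X+X+X)=>(x+X+X+X+X)=>(x+x+X+X+X)=>(x+x+x+X+X)=>(x+x+x+x+X)=>(x+x+x+x+x)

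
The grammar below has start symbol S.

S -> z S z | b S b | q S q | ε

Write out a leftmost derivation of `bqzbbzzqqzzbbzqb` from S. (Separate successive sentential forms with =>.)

S => bSb => bqSqb => bqzSzqb => bqzbSbzqb => bqzbbSbbzqb => bqzbbzSzbbzqb => bqzbbzzSzzbbzqb => bqzbbzzqSqzzbbzqb => bqzbbzzqqzzbbzqb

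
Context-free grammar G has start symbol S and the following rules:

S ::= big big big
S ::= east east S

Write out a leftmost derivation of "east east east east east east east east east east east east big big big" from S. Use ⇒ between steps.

S ⇒ east east S ⇒ east east east east S ⇒ east east east east east east S ⇒ east east east east east east east east S ⇒ east east east east east east east east east east S ⇒ east east east east east east east east east east east east S ⇒ east east east east east east east east east east east east big big big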